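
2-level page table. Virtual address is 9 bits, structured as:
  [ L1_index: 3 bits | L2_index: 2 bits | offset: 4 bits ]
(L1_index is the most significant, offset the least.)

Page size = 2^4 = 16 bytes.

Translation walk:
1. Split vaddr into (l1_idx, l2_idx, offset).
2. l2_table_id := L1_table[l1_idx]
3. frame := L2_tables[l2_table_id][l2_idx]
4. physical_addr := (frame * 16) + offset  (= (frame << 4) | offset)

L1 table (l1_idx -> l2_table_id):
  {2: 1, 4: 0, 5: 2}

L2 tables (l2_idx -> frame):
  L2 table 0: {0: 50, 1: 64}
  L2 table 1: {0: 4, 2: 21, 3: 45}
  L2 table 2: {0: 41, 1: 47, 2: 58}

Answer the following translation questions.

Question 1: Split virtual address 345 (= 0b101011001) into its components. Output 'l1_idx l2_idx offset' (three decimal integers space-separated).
Answer: 5 1 9

Derivation:
vaddr = 345 = 0b101011001
  top 3 bits -> l1_idx = 5
  next 2 bits -> l2_idx = 1
  bottom 4 bits -> offset = 9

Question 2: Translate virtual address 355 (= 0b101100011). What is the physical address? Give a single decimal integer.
vaddr = 355 = 0b101100011
Split: l1_idx=5, l2_idx=2, offset=3
L1[5] = 2
L2[2][2] = 58
paddr = 58 * 16 + 3 = 931

Answer: 931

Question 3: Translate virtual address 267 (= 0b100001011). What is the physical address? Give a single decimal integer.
vaddr = 267 = 0b100001011
Split: l1_idx=4, l2_idx=0, offset=11
L1[4] = 0
L2[0][0] = 50
paddr = 50 * 16 + 11 = 811

Answer: 811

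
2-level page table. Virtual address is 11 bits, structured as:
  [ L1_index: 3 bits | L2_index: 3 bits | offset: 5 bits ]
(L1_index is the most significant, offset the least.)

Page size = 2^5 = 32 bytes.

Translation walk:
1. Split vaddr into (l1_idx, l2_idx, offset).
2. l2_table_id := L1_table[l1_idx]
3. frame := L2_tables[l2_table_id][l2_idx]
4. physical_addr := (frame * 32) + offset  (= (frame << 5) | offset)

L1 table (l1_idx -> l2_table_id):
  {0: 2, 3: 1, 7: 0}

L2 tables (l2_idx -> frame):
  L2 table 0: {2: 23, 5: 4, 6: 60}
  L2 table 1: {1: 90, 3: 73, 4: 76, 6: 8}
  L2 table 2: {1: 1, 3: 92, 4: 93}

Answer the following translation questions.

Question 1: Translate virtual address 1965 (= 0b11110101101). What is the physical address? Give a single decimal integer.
Answer: 141

Derivation:
vaddr = 1965 = 0b11110101101
Split: l1_idx=7, l2_idx=5, offset=13
L1[7] = 0
L2[0][5] = 4
paddr = 4 * 32 + 13 = 141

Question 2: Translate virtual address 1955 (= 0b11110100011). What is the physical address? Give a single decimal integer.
vaddr = 1955 = 0b11110100011
Split: l1_idx=7, l2_idx=5, offset=3
L1[7] = 0
L2[0][5] = 4
paddr = 4 * 32 + 3 = 131

Answer: 131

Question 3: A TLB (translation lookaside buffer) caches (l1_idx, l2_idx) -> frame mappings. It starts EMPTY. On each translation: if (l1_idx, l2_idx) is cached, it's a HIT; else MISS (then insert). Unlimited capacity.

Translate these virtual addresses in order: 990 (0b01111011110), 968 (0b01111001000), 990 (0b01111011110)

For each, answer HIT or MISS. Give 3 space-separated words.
Answer: MISS HIT HIT

Derivation:
vaddr=990: (3,6) not in TLB -> MISS, insert
vaddr=968: (3,6) in TLB -> HIT
vaddr=990: (3,6) in TLB -> HIT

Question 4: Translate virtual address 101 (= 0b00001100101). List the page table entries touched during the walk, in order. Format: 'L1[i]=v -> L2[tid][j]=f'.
Answer: L1[0]=2 -> L2[2][3]=92

Derivation:
vaddr = 101 = 0b00001100101
Split: l1_idx=0, l2_idx=3, offset=5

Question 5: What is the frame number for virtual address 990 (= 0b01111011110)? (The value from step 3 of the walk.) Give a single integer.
vaddr = 990: l1_idx=3, l2_idx=6
L1[3] = 1; L2[1][6] = 8

Answer: 8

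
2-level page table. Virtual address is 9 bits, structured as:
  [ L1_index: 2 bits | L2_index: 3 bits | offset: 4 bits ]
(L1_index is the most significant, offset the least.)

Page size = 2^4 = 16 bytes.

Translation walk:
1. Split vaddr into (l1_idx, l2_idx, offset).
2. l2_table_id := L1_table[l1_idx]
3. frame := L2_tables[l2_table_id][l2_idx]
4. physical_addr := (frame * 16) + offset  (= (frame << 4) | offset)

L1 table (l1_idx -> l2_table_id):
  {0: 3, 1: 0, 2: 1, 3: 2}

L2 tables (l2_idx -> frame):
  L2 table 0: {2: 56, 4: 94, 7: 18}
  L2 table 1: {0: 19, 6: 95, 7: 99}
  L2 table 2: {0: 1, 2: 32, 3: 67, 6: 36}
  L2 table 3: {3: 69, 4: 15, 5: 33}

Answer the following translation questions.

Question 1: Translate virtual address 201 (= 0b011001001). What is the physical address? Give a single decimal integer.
Answer: 1513

Derivation:
vaddr = 201 = 0b011001001
Split: l1_idx=1, l2_idx=4, offset=9
L1[1] = 0
L2[0][4] = 94
paddr = 94 * 16 + 9 = 1513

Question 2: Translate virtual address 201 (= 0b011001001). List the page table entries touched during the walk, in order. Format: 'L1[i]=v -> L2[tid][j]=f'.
Answer: L1[1]=0 -> L2[0][4]=94

Derivation:
vaddr = 201 = 0b011001001
Split: l1_idx=1, l2_idx=4, offset=9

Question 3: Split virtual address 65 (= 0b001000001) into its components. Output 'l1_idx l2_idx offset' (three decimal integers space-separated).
Answer: 0 4 1

Derivation:
vaddr = 65 = 0b001000001
  top 2 bits -> l1_idx = 0
  next 3 bits -> l2_idx = 4
  bottom 4 bits -> offset = 1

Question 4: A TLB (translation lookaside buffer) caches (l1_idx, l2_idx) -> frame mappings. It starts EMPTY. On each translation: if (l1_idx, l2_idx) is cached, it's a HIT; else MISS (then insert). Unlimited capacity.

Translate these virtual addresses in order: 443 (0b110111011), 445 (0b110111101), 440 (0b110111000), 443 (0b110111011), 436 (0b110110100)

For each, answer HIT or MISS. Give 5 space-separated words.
vaddr=443: (3,3) not in TLB -> MISS, insert
vaddr=445: (3,3) in TLB -> HIT
vaddr=440: (3,3) in TLB -> HIT
vaddr=443: (3,3) in TLB -> HIT
vaddr=436: (3,3) in TLB -> HIT

Answer: MISS HIT HIT HIT HIT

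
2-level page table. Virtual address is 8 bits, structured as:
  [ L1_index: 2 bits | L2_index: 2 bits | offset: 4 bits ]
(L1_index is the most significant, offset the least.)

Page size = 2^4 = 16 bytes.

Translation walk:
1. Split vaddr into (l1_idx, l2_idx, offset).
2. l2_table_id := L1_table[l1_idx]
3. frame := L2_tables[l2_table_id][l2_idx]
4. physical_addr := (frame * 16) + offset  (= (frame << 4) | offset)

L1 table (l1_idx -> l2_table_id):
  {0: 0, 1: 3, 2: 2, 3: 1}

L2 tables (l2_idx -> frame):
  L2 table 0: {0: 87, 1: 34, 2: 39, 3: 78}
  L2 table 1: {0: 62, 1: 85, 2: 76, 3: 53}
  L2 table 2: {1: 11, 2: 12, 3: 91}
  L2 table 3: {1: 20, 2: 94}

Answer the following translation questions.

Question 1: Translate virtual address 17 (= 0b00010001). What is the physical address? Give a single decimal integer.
Answer: 545

Derivation:
vaddr = 17 = 0b00010001
Split: l1_idx=0, l2_idx=1, offset=1
L1[0] = 0
L2[0][1] = 34
paddr = 34 * 16 + 1 = 545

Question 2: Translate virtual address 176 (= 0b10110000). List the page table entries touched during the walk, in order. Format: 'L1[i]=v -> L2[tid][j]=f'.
Answer: L1[2]=2 -> L2[2][3]=91

Derivation:
vaddr = 176 = 0b10110000
Split: l1_idx=2, l2_idx=3, offset=0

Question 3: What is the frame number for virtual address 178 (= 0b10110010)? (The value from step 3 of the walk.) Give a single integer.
Answer: 91

Derivation:
vaddr = 178: l1_idx=2, l2_idx=3
L1[2] = 2; L2[2][3] = 91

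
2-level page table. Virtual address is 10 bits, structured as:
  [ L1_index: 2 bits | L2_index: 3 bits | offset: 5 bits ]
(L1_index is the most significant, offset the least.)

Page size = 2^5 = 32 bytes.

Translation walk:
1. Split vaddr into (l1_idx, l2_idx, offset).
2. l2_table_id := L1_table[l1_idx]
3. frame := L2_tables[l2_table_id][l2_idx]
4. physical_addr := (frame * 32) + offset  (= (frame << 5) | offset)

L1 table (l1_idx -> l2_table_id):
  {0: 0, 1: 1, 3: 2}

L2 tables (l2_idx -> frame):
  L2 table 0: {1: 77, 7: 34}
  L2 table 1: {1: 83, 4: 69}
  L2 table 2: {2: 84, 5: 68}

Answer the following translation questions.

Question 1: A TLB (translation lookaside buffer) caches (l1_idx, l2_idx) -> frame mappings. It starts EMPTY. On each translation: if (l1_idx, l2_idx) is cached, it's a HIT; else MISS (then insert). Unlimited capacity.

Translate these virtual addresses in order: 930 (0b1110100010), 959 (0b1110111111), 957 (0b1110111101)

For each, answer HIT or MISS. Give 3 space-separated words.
Answer: MISS HIT HIT

Derivation:
vaddr=930: (3,5) not in TLB -> MISS, insert
vaddr=959: (3,5) in TLB -> HIT
vaddr=957: (3,5) in TLB -> HIT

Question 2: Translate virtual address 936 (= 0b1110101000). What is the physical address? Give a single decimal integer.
Answer: 2184

Derivation:
vaddr = 936 = 0b1110101000
Split: l1_idx=3, l2_idx=5, offset=8
L1[3] = 2
L2[2][5] = 68
paddr = 68 * 32 + 8 = 2184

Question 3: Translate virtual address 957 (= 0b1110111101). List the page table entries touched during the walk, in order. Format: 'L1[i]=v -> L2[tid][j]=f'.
Answer: L1[3]=2 -> L2[2][5]=68

Derivation:
vaddr = 957 = 0b1110111101
Split: l1_idx=3, l2_idx=5, offset=29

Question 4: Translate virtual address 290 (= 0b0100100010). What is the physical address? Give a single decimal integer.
vaddr = 290 = 0b0100100010
Split: l1_idx=1, l2_idx=1, offset=2
L1[1] = 1
L2[1][1] = 83
paddr = 83 * 32 + 2 = 2658

Answer: 2658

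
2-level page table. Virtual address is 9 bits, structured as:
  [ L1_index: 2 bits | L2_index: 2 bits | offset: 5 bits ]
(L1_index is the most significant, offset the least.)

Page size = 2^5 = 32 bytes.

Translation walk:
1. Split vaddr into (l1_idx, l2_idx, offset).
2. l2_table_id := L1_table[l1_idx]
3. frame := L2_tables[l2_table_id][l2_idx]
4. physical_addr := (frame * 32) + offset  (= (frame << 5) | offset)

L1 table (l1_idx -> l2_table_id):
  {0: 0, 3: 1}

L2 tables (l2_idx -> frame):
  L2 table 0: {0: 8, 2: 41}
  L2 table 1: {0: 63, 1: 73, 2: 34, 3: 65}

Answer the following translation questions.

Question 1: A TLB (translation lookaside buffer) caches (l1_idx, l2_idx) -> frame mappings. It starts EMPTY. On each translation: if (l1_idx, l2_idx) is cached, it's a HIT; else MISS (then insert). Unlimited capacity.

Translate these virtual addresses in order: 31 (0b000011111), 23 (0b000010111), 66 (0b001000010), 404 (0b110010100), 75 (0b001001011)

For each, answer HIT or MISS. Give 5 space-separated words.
Answer: MISS HIT MISS MISS HIT

Derivation:
vaddr=31: (0,0) not in TLB -> MISS, insert
vaddr=23: (0,0) in TLB -> HIT
vaddr=66: (0,2) not in TLB -> MISS, insert
vaddr=404: (3,0) not in TLB -> MISS, insert
vaddr=75: (0,2) in TLB -> HIT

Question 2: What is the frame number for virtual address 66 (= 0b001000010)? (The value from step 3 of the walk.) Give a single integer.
Answer: 41

Derivation:
vaddr = 66: l1_idx=0, l2_idx=2
L1[0] = 0; L2[0][2] = 41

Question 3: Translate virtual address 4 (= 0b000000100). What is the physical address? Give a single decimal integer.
vaddr = 4 = 0b000000100
Split: l1_idx=0, l2_idx=0, offset=4
L1[0] = 0
L2[0][0] = 8
paddr = 8 * 32 + 4 = 260

Answer: 260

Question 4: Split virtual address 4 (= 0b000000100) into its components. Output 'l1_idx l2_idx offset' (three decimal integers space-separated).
vaddr = 4 = 0b000000100
  top 2 bits -> l1_idx = 0
  next 2 bits -> l2_idx = 0
  bottom 5 bits -> offset = 4

Answer: 0 0 4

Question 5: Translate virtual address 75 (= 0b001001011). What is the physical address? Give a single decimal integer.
vaddr = 75 = 0b001001011
Split: l1_idx=0, l2_idx=2, offset=11
L1[0] = 0
L2[0][2] = 41
paddr = 41 * 32 + 11 = 1323

Answer: 1323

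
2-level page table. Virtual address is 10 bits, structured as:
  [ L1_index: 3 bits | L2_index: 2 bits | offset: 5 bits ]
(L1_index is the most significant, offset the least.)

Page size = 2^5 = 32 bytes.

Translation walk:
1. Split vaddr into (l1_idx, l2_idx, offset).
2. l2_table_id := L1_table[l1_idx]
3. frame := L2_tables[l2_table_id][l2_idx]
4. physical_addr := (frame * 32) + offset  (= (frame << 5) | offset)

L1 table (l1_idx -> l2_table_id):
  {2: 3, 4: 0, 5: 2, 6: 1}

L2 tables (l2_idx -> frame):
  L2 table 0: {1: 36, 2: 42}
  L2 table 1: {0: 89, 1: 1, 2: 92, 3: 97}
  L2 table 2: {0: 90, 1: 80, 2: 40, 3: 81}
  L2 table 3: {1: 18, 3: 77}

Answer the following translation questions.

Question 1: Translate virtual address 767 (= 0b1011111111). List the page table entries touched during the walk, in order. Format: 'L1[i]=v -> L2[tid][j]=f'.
Answer: L1[5]=2 -> L2[2][3]=81

Derivation:
vaddr = 767 = 0b1011111111
Split: l1_idx=5, l2_idx=3, offset=31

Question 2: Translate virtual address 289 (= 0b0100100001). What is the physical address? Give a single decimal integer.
vaddr = 289 = 0b0100100001
Split: l1_idx=2, l2_idx=1, offset=1
L1[2] = 3
L2[3][1] = 18
paddr = 18 * 32 + 1 = 577

Answer: 577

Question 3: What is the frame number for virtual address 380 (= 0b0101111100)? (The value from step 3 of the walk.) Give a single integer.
vaddr = 380: l1_idx=2, l2_idx=3
L1[2] = 3; L2[3][3] = 77

Answer: 77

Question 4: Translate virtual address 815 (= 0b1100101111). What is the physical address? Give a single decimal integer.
vaddr = 815 = 0b1100101111
Split: l1_idx=6, l2_idx=1, offset=15
L1[6] = 1
L2[1][1] = 1
paddr = 1 * 32 + 15 = 47

Answer: 47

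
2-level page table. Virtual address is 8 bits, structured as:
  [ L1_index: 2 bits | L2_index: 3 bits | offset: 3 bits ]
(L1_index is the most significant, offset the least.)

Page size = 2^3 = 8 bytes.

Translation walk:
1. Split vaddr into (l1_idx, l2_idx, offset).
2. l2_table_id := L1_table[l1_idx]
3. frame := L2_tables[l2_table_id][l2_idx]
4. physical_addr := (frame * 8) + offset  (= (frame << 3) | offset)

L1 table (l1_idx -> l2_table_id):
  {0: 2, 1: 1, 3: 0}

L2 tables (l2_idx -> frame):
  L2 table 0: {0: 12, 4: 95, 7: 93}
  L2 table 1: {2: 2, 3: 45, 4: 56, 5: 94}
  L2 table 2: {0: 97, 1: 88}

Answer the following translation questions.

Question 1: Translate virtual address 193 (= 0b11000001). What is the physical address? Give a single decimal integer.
Answer: 97

Derivation:
vaddr = 193 = 0b11000001
Split: l1_idx=3, l2_idx=0, offset=1
L1[3] = 0
L2[0][0] = 12
paddr = 12 * 8 + 1 = 97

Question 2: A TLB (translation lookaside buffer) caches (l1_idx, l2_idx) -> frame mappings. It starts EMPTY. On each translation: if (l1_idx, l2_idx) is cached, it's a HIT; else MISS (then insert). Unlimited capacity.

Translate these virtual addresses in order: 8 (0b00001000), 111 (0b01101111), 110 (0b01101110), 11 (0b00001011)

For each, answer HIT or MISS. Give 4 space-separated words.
vaddr=8: (0,1) not in TLB -> MISS, insert
vaddr=111: (1,5) not in TLB -> MISS, insert
vaddr=110: (1,5) in TLB -> HIT
vaddr=11: (0,1) in TLB -> HIT

Answer: MISS MISS HIT HIT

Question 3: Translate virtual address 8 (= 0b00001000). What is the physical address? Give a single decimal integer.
Answer: 704

Derivation:
vaddr = 8 = 0b00001000
Split: l1_idx=0, l2_idx=1, offset=0
L1[0] = 2
L2[2][1] = 88
paddr = 88 * 8 + 0 = 704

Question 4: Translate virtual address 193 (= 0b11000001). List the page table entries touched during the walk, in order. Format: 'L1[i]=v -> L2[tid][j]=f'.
Answer: L1[3]=0 -> L2[0][0]=12

Derivation:
vaddr = 193 = 0b11000001
Split: l1_idx=3, l2_idx=0, offset=1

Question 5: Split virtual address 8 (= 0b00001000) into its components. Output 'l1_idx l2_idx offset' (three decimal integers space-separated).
vaddr = 8 = 0b00001000
  top 2 bits -> l1_idx = 0
  next 3 bits -> l2_idx = 1
  bottom 3 bits -> offset = 0

Answer: 0 1 0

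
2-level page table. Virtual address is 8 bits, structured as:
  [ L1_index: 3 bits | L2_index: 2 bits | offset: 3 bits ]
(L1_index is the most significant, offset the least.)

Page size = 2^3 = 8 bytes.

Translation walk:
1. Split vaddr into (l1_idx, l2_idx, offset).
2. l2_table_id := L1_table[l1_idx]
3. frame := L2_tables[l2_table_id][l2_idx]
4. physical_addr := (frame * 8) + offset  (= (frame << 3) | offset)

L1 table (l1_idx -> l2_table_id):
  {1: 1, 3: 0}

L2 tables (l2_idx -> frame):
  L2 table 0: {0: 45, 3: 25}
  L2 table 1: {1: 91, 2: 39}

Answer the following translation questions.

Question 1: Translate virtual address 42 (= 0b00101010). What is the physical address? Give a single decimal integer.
vaddr = 42 = 0b00101010
Split: l1_idx=1, l2_idx=1, offset=2
L1[1] = 1
L2[1][1] = 91
paddr = 91 * 8 + 2 = 730

Answer: 730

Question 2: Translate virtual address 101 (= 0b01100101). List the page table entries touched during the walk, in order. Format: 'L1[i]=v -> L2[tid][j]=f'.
vaddr = 101 = 0b01100101
Split: l1_idx=3, l2_idx=0, offset=5

Answer: L1[3]=0 -> L2[0][0]=45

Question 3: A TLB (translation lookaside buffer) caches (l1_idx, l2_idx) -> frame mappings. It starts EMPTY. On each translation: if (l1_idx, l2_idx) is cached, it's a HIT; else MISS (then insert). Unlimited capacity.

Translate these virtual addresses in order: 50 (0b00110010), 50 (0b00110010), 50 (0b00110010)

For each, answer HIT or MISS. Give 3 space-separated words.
Answer: MISS HIT HIT

Derivation:
vaddr=50: (1,2) not in TLB -> MISS, insert
vaddr=50: (1,2) in TLB -> HIT
vaddr=50: (1,2) in TLB -> HIT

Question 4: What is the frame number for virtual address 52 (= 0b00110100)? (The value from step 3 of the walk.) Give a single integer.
vaddr = 52: l1_idx=1, l2_idx=2
L1[1] = 1; L2[1][2] = 39

Answer: 39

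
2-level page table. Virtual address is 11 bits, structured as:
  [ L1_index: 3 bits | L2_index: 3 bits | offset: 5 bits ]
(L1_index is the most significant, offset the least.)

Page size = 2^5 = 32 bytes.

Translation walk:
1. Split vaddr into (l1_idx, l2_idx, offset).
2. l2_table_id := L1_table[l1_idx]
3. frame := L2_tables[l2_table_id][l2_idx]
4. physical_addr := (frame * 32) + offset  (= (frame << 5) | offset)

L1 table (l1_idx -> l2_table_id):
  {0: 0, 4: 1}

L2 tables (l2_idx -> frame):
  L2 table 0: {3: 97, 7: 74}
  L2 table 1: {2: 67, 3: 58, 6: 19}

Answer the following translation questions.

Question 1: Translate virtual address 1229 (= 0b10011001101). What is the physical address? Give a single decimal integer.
Answer: 621

Derivation:
vaddr = 1229 = 0b10011001101
Split: l1_idx=4, l2_idx=6, offset=13
L1[4] = 1
L2[1][6] = 19
paddr = 19 * 32 + 13 = 621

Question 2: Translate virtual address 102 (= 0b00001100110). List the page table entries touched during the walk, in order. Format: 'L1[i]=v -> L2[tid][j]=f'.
Answer: L1[0]=0 -> L2[0][3]=97

Derivation:
vaddr = 102 = 0b00001100110
Split: l1_idx=0, l2_idx=3, offset=6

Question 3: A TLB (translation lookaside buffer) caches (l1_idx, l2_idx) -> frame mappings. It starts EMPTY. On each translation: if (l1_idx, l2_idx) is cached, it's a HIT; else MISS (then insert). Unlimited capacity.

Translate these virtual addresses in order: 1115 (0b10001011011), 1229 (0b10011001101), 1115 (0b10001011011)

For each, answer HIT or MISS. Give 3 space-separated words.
vaddr=1115: (4,2) not in TLB -> MISS, insert
vaddr=1229: (4,6) not in TLB -> MISS, insert
vaddr=1115: (4,2) in TLB -> HIT

Answer: MISS MISS HIT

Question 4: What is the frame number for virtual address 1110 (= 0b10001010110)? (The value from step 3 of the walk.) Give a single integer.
vaddr = 1110: l1_idx=4, l2_idx=2
L1[4] = 1; L2[1][2] = 67

Answer: 67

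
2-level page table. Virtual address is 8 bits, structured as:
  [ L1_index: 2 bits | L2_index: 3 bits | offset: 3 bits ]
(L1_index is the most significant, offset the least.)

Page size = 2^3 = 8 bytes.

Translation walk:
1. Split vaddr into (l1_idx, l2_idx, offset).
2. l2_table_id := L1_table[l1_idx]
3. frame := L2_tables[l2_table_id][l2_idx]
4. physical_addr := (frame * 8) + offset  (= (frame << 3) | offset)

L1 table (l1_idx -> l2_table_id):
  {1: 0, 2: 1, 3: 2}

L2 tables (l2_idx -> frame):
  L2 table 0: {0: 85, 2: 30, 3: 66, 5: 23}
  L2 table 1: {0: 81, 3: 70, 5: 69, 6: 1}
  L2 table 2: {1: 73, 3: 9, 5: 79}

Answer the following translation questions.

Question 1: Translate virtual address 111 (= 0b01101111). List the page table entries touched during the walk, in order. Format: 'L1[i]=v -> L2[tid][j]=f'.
Answer: L1[1]=0 -> L2[0][5]=23

Derivation:
vaddr = 111 = 0b01101111
Split: l1_idx=1, l2_idx=5, offset=7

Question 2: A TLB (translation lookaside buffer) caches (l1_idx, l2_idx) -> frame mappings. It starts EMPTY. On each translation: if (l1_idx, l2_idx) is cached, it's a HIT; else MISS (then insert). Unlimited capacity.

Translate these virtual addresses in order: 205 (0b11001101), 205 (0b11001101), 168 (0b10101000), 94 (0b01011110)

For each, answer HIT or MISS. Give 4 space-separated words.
Answer: MISS HIT MISS MISS

Derivation:
vaddr=205: (3,1) not in TLB -> MISS, insert
vaddr=205: (3,1) in TLB -> HIT
vaddr=168: (2,5) not in TLB -> MISS, insert
vaddr=94: (1,3) not in TLB -> MISS, insert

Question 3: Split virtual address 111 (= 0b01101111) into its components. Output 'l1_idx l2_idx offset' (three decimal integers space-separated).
vaddr = 111 = 0b01101111
  top 2 bits -> l1_idx = 1
  next 3 bits -> l2_idx = 5
  bottom 3 bits -> offset = 7

Answer: 1 5 7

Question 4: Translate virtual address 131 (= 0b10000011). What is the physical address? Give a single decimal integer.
Answer: 651

Derivation:
vaddr = 131 = 0b10000011
Split: l1_idx=2, l2_idx=0, offset=3
L1[2] = 1
L2[1][0] = 81
paddr = 81 * 8 + 3 = 651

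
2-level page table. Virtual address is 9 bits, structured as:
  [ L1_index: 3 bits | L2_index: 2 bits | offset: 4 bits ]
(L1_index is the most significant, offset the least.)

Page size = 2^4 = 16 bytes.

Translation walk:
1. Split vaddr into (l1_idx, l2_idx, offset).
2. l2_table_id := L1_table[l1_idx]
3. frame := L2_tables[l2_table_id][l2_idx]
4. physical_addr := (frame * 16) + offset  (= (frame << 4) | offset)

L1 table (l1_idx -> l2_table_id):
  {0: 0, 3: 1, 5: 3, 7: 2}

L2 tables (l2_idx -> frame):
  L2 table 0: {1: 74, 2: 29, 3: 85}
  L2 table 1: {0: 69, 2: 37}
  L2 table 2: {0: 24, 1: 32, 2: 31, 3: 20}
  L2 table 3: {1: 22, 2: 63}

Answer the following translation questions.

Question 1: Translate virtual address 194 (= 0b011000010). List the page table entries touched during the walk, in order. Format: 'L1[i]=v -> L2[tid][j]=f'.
Answer: L1[3]=1 -> L2[1][0]=69

Derivation:
vaddr = 194 = 0b011000010
Split: l1_idx=3, l2_idx=0, offset=2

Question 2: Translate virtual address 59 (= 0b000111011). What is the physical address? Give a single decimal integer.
Answer: 1371

Derivation:
vaddr = 59 = 0b000111011
Split: l1_idx=0, l2_idx=3, offset=11
L1[0] = 0
L2[0][3] = 85
paddr = 85 * 16 + 11 = 1371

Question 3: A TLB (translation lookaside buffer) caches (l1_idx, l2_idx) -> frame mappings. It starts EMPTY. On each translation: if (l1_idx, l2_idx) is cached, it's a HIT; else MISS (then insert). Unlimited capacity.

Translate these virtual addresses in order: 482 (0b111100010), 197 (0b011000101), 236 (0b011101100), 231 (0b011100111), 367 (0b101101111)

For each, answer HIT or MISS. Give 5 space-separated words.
Answer: MISS MISS MISS HIT MISS

Derivation:
vaddr=482: (7,2) not in TLB -> MISS, insert
vaddr=197: (3,0) not in TLB -> MISS, insert
vaddr=236: (3,2) not in TLB -> MISS, insert
vaddr=231: (3,2) in TLB -> HIT
vaddr=367: (5,2) not in TLB -> MISS, insert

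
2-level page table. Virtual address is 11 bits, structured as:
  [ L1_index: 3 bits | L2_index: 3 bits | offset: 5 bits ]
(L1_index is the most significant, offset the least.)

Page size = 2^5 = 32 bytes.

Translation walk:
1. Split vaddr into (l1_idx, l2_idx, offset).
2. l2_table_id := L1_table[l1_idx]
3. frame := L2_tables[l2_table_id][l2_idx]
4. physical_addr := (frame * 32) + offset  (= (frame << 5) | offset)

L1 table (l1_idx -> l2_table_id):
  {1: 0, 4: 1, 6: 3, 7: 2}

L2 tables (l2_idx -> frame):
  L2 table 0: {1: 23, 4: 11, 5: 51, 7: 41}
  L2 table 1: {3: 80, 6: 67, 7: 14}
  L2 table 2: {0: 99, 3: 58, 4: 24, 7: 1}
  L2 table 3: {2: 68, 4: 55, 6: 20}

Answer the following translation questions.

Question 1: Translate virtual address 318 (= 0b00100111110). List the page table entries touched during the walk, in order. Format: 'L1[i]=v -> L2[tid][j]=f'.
Answer: L1[1]=0 -> L2[0][1]=23

Derivation:
vaddr = 318 = 0b00100111110
Split: l1_idx=1, l2_idx=1, offset=30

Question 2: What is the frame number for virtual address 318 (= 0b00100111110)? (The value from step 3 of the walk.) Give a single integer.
Answer: 23

Derivation:
vaddr = 318: l1_idx=1, l2_idx=1
L1[1] = 0; L2[0][1] = 23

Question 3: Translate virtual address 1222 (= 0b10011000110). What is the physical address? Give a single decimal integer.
vaddr = 1222 = 0b10011000110
Split: l1_idx=4, l2_idx=6, offset=6
L1[4] = 1
L2[1][6] = 67
paddr = 67 * 32 + 6 = 2150

Answer: 2150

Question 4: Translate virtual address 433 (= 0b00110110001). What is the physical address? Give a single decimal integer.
vaddr = 433 = 0b00110110001
Split: l1_idx=1, l2_idx=5, offset=17
L1[1] = 0
L2[0][5] = 51
paddr = 51 * 32 + 17 = 1649

Answer: 1649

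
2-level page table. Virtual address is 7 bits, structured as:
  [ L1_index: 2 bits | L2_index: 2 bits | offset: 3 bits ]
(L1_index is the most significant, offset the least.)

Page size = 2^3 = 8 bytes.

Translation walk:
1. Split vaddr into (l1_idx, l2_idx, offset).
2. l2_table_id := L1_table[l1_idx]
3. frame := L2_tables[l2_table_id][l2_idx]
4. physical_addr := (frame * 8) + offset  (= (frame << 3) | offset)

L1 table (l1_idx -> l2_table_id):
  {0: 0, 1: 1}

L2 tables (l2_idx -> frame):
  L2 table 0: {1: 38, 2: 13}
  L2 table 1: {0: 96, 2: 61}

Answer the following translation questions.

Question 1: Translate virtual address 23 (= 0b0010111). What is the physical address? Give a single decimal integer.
Answer: 111

Derivation:
vaddr = 23 = 0b0010111
Split: l1_idx=0, l2_idx=2, offset=7
L1[0] = 0
L2[0][2] = 13
paddr = 13 * 8 + 7 = 111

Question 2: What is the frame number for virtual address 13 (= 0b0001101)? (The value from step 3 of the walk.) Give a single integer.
vaddr = 13: l1_idx=0, l2_idx=1
L1[0] = 0; L2[0][1] = 38

Answer: 38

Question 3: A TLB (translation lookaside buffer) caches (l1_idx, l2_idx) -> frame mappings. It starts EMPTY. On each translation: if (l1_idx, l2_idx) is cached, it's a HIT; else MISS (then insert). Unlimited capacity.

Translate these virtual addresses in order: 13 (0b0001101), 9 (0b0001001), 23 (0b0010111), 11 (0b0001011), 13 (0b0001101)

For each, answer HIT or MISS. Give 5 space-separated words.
Answer: MISS HIT MISS HIT HIT

Derivation:
vaddr=13: (0,1) not in TLB -> MISS, insert
vaddr=9: (0,1) in TLB -> HIT
vaddr=23: (0,2) not in TLB -> MISS, insert
vaddr=11: (0,1) in TLB -> HIT
vaddr=13: (0,1) in TLB -> HIT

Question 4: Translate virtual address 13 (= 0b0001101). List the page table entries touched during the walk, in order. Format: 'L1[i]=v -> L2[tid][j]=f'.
vaddr = 13 = 0b0001101
Split: l1_idx=0, l2_idx=1, offset=5

Answer: L1[0]=0 -> L2[0][1]=38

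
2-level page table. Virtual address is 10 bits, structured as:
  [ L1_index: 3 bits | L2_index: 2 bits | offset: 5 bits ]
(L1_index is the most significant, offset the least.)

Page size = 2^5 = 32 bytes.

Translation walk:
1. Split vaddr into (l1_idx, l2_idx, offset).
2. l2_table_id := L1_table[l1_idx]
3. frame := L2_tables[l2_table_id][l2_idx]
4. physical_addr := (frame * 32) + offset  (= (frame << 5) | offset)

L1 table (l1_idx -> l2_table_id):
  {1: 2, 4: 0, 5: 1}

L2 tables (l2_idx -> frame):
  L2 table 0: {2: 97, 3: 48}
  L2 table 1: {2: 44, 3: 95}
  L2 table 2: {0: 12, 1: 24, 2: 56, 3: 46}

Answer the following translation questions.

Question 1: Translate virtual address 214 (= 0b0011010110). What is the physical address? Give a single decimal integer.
Answer: 1814

Derivation:
vaddr = 214 = 0b0011010110
Split: l1_idx=1, l2_idx=2, offset=22
L1[1] = 2
L2[2][2] = 56
paddr = 56 * 32 + 22 = 1814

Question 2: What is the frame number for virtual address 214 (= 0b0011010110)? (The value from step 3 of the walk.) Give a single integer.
vaddr = 214: l1_idx=1, l2_idx=2
L1[1] = 2; L2[2][2] = 56

Answer: 56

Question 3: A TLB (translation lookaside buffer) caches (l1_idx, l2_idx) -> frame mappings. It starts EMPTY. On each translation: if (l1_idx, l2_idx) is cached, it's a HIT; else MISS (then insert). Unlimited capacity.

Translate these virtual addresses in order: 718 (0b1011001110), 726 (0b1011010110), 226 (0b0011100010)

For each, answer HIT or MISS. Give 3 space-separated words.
vaddr=718: (5,2) not in TLB -> MISS, insert
vaddr=726: (5,2) in TLB -> HIT
vaddr=226: (1,3) not in TLB -> MISS, insert

Answer: MISS HIT MISS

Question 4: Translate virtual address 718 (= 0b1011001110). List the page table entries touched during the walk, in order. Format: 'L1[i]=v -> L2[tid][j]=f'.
vaddr = 718 = 0b1011001110
Split: l1_idx=5, l2_idx=2, offset=14

Answer: L1[5]=1 -> L2[1][2]=44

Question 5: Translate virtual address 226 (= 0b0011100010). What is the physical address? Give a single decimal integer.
vaddr = 226 = 0b0011100010
Split: l1_idx=1, l2_idx=3, offset=2
L1[1] = 2
L2[2][3] = 46
paddr = 46 * 32 + 2 = 1474

Answer: 1474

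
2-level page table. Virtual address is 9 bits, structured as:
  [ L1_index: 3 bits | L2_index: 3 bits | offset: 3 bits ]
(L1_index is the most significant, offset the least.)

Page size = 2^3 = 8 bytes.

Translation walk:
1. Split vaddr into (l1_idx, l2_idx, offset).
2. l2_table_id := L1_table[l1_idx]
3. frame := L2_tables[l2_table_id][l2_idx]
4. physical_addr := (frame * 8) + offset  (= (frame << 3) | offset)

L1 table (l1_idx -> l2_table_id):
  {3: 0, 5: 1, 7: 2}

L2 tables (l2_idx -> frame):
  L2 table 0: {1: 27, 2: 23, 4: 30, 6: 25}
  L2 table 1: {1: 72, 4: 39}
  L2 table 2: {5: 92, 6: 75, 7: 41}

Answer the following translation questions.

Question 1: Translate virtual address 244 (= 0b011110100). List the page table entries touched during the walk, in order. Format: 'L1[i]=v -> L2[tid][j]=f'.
Answer: L1[3]=0 -> L2[0][6]=25

Derivation:
vaddr = 244 = 0b011110100
Split: l1_idx=3, l2_idx=6, offset=4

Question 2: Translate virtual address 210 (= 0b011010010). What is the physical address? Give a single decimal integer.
vaddr = 210 = 0b011010010
Split: l1_idx=3, l2_idx=2, offset=2
L1[3] = 0
L2[0][2] = 23
paddr = 23 * 8 + 2 = 186

Answer: 186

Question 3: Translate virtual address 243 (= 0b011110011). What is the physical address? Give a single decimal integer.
Answer: 203

Derivation:
vaddr = 243 = 0b011110011
Split: l1_idx=3, l2_idx=6, offset=3
L1[3] = 0
L2[0][6] = 25
paddr = 25 * 8 + 3 = 203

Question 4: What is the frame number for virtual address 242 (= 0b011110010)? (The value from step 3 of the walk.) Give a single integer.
vaddr = 242: l1_idx=3, l2_idx=6
L1[3] = 0; L2[0][6] = 25

Answer: 25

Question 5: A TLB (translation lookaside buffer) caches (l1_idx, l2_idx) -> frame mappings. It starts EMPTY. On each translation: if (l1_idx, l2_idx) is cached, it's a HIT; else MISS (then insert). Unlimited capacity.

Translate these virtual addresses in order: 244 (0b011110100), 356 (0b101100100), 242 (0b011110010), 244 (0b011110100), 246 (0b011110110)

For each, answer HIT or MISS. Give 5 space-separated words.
Answer: MISS MISS HIT HIT HIT

Derivation:
vaddr=244: (3,6) not in TLB -> MISS, insert
vaddr=356: (5,4) not in TLB -> MISS, insert
vaddr=242: (3,6) in TLB -> HIT
vaddr=244: (3,6) in TLB -> HIT
vaddr=246: (3,6) in TLB -> HIT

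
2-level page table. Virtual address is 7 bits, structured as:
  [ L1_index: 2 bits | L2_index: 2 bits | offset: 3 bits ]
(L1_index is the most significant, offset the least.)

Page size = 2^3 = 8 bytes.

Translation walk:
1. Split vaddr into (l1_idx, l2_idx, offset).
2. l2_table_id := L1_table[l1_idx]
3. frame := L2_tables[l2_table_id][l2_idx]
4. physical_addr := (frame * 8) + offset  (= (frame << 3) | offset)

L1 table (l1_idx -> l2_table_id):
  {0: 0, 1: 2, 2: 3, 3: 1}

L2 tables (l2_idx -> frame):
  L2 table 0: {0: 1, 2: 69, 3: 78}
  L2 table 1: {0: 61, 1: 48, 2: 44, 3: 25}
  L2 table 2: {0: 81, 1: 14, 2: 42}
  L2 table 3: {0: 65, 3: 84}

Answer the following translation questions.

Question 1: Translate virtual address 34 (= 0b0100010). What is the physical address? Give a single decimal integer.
Answer: 650

Derivation:
vaddr = 34 = 0b0100010
Split: l1_idx=1, l2_idx=0, offset=2
L1[1] = 2
L2[2][0] = 81
paddr = 81 * 8 + 2 = 650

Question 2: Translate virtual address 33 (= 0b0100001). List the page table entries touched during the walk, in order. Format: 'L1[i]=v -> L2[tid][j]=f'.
Answer: L1[1]=2 -> L2[2][0]=81

Derivation:
vaddr = 33 = 0b0100001
Split: l1_idx=1, l2_idx=0, offset=1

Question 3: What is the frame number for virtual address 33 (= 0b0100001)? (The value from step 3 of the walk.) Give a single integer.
Answer: 81

Derivation:
vaddr = 33: l1_idx=1, l2_idx=0
L1[1] = 2; L2[2][0] = 81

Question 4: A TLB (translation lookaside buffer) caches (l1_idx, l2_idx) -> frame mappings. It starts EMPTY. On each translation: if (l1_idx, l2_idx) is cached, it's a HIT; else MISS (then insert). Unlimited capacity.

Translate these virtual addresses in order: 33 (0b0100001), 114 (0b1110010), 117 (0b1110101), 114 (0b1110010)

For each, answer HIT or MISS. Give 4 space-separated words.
Answer: MISS MISS HIT HIT

Derivation:
vaddr=33: (1,0) not in TLB -> MISS, insert
vaddr=114: (3,2) not in TLB -> MISS, insert
vaddr=117: (3,2) in TLB -> HIT
vaddr=114: (3,2) in TLB -> HIT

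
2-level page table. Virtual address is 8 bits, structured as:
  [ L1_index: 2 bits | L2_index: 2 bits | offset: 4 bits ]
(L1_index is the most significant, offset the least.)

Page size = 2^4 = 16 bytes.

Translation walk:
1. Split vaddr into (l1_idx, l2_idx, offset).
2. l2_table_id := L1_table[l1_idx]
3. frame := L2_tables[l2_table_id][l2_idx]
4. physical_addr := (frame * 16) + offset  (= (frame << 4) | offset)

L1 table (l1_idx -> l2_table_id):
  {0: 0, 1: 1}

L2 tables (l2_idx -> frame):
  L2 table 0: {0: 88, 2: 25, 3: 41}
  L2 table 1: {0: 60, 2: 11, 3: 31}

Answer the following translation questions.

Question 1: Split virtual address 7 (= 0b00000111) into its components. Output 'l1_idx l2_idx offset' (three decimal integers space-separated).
Answer: 0 0 7

Derivation:
vaddr = 7 = 0b00000111
  top 2 bits -> l1_idx = 0
  next 2 bits -> l2_idx = 0
  bottom 4 bits -> offset = 7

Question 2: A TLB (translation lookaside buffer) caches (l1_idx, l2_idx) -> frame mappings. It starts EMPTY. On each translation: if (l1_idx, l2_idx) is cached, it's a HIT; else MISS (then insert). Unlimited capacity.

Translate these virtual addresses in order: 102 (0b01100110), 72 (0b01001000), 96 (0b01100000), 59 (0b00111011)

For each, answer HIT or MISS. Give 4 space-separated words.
Answer: MISS MISS HIT MISS

Derivation:
vaddr=102: (1,2) not in TLB -> MISS, insert
vaddr=72: (1,0) not in TLB -> MISS, insert
vaddr=96: (1,2) in TLB -> HIT
vaddr=59: (0,3) not in TLB -> MISS, insert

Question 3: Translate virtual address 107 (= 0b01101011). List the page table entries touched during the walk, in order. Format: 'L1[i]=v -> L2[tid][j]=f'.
vaddr = 107 = 0b01101011
Split: l1_idx=1, l2_idx=2, offset=11

Answer: L1[1]=1 -> L2[1][2]=11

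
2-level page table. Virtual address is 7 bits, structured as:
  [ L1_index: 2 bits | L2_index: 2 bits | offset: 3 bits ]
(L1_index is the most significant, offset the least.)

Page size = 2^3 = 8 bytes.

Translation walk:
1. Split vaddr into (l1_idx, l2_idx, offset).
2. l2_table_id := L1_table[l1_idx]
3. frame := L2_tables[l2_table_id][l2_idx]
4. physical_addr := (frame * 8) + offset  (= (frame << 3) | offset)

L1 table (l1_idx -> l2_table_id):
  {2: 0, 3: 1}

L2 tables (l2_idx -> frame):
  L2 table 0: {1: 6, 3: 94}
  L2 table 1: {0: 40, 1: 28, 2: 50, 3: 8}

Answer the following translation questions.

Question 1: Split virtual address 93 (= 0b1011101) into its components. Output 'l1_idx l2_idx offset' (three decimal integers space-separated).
vaddr = 93 = 0b1011101
  top 2 bits -> l1_idx = 2
  next 2 bits -> l2_idx = 3
  bottom 3 bits -> offset = 5

Answer: 2 3 5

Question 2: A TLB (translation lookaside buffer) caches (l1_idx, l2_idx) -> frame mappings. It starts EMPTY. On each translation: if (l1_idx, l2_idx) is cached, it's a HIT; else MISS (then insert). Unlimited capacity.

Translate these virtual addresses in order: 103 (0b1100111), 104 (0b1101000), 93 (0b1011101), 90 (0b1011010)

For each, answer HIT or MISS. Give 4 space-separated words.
vaddr=103: (3,0) not in TLB -> MISS, insert
vaddr=104: (3,1) not in TLB -> MISS, insert
vaddr=93: (2,3) not in TLB -> MISS, insert
vaddr=90: (2,3) in TLB -> HIT

Answer: MISS MISS MISS HIT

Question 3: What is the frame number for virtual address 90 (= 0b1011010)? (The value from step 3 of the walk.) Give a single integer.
vaddr = 90: l1_idx=2, l2_idx=3
L1[2] = 0; L2[0][3] = 94

Answer: 94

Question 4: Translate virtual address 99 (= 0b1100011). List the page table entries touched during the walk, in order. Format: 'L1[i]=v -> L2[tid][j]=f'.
vaddr = 99 = 0b1100011
Split: l1_idx=3, l2_idx=0, offset=3

Answer: L1[3]=1 -> L2[1][0]=40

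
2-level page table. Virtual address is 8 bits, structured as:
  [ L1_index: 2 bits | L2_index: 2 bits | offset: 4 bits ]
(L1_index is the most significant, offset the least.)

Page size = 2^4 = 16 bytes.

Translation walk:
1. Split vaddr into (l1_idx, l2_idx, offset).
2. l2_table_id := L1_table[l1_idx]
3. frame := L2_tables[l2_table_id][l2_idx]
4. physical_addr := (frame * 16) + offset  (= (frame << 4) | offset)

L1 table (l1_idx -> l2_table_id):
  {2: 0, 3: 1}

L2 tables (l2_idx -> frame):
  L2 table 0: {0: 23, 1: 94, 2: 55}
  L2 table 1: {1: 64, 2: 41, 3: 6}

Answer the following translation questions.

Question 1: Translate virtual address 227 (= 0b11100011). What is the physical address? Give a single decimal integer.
Answer: 659

Derivation:
vaddr = 227 = 0b11100011
Split: l1_idx=3, l2_idx=2, offset=3
L1[3] = 1
L2[1][2] = 41
paddr = 41 * 16 + 3 = 659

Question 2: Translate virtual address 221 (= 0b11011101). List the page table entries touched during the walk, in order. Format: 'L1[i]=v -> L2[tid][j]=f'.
Answer: L1[3]=1 -> L2[1][1]=64

Derivation:
vaddr = 221 = 0b11011101
Split: l1_idx=3, l2_idx=1, offset=13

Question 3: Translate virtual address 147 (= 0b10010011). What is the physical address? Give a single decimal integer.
Answer: 1507

Derivation:
vaddr = 147 = 0b10010011
Split: l1_idx=2, l2_idx=1, offset=3
L1[2] = 0
L2[0][1] = 94
paddr = 94 * 16 + 3 = 1507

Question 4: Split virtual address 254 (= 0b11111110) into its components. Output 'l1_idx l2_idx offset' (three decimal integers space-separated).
Answer: 3 3 14

Derivation:
vaddr = 254 = 0b11111110
  top 2 bits -> l1_idx = 3
  next 2 bits -> l2_idx = 3
  bottom 4 bits -> offset = 14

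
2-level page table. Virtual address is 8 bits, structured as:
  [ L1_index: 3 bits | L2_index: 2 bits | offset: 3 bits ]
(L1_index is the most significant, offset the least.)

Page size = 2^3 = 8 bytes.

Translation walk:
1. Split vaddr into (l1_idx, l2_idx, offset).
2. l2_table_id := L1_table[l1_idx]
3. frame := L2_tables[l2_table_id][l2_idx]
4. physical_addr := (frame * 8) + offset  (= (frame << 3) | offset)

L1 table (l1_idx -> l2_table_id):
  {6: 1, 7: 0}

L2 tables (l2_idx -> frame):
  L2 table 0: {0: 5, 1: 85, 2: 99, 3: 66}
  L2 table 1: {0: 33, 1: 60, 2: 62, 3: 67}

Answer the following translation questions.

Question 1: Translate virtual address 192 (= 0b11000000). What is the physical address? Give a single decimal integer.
Answer: 264

Derivation:
vaddr = 192 = 0b11000000
Split: l1_idx=6, l2_idx=0, offset=0
L1[6] = 1
L2[1][0] = 33
paddr = 33 * 8 + 0 = 264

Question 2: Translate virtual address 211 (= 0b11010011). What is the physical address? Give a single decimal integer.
vaddr = 211 = 0b11010011
Split: l1_idx=6, l2_idx=2, offset=3
L1[6] = 1
L2[1][2] = 62
paddr = 62 * 8 + 3 = 499

Answer: 499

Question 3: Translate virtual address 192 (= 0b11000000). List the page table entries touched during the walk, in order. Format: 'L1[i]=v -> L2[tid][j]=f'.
vaddr = 192 = 0b11000000
Split: l1_idx=6, l2_idx=0, offset=0

Answer: L1[6]=1 -> L2[1][0]=33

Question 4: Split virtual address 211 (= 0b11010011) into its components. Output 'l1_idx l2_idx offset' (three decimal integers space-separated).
vaddr = 211 = 0b11010011
  top 3 bits -> l1_idx = 6
  next 2 bits -> l2_idx = 2
  bottom 3 bits -> offset = 3

Answer: 6 2 3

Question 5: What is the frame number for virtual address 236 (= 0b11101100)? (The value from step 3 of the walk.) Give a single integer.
Answer: 85

Derivation:
vaddr = 236: l1_idx=7, l2_idx=1
L1[7] = 0; L2[0][1] = 85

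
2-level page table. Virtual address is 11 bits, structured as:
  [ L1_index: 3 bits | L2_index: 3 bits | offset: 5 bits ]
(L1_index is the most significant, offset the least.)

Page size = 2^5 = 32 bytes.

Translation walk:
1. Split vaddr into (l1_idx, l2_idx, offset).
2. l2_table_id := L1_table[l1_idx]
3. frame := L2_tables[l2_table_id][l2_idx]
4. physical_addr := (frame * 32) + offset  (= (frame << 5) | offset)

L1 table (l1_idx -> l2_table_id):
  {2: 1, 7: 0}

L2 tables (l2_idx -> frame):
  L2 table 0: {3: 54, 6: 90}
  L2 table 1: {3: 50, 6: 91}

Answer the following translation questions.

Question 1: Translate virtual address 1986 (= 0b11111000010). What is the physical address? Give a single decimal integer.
Answer: 2882

Derivation:
vaddr = 1986 = 0b11111000010
Split: l1_idx=7, l2_idx=6, offset=2
L1[7] = 0
L2[0][6] = 90
paddr = 90 * 32 + 2 = 2882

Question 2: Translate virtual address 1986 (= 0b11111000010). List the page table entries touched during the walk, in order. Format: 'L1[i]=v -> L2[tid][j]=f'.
vaddr = 1986 = 0b11111000010
Split: l1_idx=7, l2_idx=6, offset=2

Answer: L1[7]=0 -> L2[0][6]=90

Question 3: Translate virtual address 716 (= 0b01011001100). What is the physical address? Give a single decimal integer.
Answer: 2924

Derivation:
vaddr = 716 = 0b01011001100
Split: l1_idx=2, l2_idx=6, offset=12
L1[2] = 1
L2[1][6] = 91
paddr = 91 * 32 + 12 = 2924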